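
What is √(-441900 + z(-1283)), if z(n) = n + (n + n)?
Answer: I*√445749 ≈ 667.64*I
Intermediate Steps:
z(n) = 3*n (z(n) = n + 2*n = 3*n)
√(-441900 + z(-1283)) = √(-441900 + 3*(-1283)) = √(-441900 - 3849) = √(-445749) = I*√445749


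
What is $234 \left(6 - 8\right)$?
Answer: $-468$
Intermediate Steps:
$234 \left(6 - 8\right) = 234 \left(-2\right) = -468$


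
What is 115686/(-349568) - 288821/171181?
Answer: -60382912247/29919699904 ≈ -2.0182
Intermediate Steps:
115686/(-349568) - 288821/171181 = 115686*(-1/349568) - 288821*1/171181 = -57843/174784 - 288821/171181 = -60382912247/29919699904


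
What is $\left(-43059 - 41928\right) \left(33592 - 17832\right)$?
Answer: $-1339395120$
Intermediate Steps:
$\left(-43059 - 41928\right) \left(33592 - 17832\right) = \left(-84987\right) 15760 = -1339395120$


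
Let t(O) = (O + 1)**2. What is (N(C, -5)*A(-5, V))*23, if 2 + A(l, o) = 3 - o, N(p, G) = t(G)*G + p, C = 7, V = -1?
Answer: -3358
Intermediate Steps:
t(O) = (1 + O)**2
N(p, G) = p + G*(1 + G)**2 (N(p, G) = (1 + G)**2*G + p = G*(1 + G)**2 + p = p + G*(1 + G)**2)
A(l, o) = 1 - o (A(l, o) = -2 + (3 - o) = 1 - o)
(N(C, -5)*A(-5, V))*23 = ((7 - 5*(1 - 5)**2)*(1 - 1*(-1)))*23 = ((7 - 5*(-4)**2)*(1 + 1))*23 = ((7 - 5*16)*2)*23 = ((7 - 80)*2)*23 = -73*2*23 = -146*23 = -3358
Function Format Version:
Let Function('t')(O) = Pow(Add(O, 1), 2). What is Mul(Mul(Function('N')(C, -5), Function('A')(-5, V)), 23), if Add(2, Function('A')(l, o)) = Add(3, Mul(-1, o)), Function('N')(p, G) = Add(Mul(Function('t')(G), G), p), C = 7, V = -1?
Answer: -3358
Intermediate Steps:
Function('t')(O) = Pow(Add(1, O), 2)
Function('N')(p, G) = Add(p, Mul(G, Pow(Add(1, G), 2))) (Function('N')(p, G) = Add(Mul(Pow(Add(1, G), 2), G), p) = Add(Mul(G, Pow(Add(1, G), 2)), p) = Add(p, Mul(G, Pow(Add(1, G), 2))))
Function('A')(l, o) = Add(1, Mul(-1, o)) (Function('A')(l, o) = Add(-2, Add(3, Mul(-1, o))) = Add(1, Mul(-1, o)))
Mul(Mul(Function('N')(C, -5), Function('A')(-5, V)), 23) = Mul(Mul(Add(7, Mul(-5, Pow(Add(1, -5), 2))), Add(1, Mul(-1, -1))), 23) = Mul(Mul(Add(7, Mul(-5, Pow(-4, 2))), Add(1, 1)), 23) = Mul(Mul(Add(7, Mul(-5, 16)), 2), 23) = Mul(Mul(Add(7, -80), 2), 23) = Mul(Mul(-73, 2), 23) = Mul(-146, 23) = -3358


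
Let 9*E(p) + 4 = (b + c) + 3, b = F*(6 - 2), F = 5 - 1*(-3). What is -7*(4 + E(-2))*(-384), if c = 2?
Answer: 20608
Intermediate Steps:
F = 8 (F = 5 + 3 = 8)
b = 32 (b = 8*(6 - 2) = 8*4 = 32)
E(p) = 11/3 (E(p) = -4/9 + ((32 + 2) + 3)/9 = -4/9 + (34 + 3)/9 = -4/9 + (⅑)*37 = -4/9 + 37/9 = 11/3)
-7*(4 + E(-2))*(-384) = -7*(4 + 11/3)*(-384) = -7*23/3*(-384) = -161/3*(-384) = 20608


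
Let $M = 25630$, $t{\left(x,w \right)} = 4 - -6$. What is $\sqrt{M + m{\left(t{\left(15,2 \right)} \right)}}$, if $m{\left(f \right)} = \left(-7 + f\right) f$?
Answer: $2 \sqrt{6415} \approx 160.19$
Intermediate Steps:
$t{\left(x,w \right)} = 10$ ($t{\left(x,w \right)} = 4 + 6 = 10$)
$m{\left(f \right)} = f \left(-7 + f\right)$
$\sqrt{M + m{\left(t{\left(15,2 \right)} \right)}} = \sqrt{25630 + 10 \left(-7 + 10\right)} = \sqrt{25630 + 10 \cdot 3} = \sqrt{25630 + 30} = \sqrt{25660} = 2 \sqrt{6415}$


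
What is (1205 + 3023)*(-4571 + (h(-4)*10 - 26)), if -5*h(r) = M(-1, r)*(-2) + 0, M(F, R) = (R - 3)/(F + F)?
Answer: -19376924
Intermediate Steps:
M(F, R) = (-3 + R)/(2*F) (M(F, R) = (-3 + R)/((2*F)) = (-3 + R)*(1/(2*F)) = (-3 + R)/(2*F))
h(r) = ⅗ - r/5 (h(r) = -(((½)*(-3 + r)/(-1))*(-2) + 0)/5 = -(((½)*(-1)*(-3 + r))*(-2) + 0)/5 = -((3/2 - r/2)*(-2) + 0)/5 = -((-3 + r) + 0)/5 = -(-3 + r)/5 = ⅗ - r/5)
(1205 + 3023)*(-4571 + (h(-4)*10 - 26)) = (1205 + 3023)*(-4571 + ((⅗ - ⅕*(-4))*10 - 26)) = 4228*(-4571 + ((⅗ + ⅘)*10 - 26)) = 4228*(-4571 + ((7/5)*10 - 26)) = 4228*(-4571 + (14 - 26)) = 4228*(-4571 - 12) = 4228*(-4583) = -19376924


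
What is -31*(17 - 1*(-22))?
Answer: -1209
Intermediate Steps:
-31*(17 - 1*(-22)) = -31*(17 + 22) = -31*39 = -1209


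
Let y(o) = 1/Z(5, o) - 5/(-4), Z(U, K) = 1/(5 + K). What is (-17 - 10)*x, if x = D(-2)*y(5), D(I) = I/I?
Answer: -1215/4 ≈ -303.75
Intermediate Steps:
D(I) = 1
y(o) = 25/4 + o (y(o) = 1/1/(5 + o) - 5/(-4) = 1*(5 + o) - 5*(-1/4) = (5 + o) + 5/4 = 25/4 + o)
x = 45/4 (x = 1*(25/4 + 5) = 1*(45/4) = 45/4 ≈ 11.250)
(-17 - 10)*x = (-17 - 10)*(45/4) = -27*45/4 = -1215/4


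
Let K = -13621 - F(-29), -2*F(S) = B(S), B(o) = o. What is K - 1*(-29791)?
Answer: 32311/2 ≈ 16156.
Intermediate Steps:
F(S) = -S/2
K = -27271/2 (K = -13621 - (-1)*(-29)/2 = -13621 - 1*29/2 = -13621 - 29/2 = -27271/2 ≈ -13636.)
K - 1*(-29791) = -27271/2 - 1*(-29791) = -27271/2 + 29791 = 32311/2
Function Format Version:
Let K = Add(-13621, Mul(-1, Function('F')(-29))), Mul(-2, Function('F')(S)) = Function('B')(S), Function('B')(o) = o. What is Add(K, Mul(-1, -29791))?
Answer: Rational(32311, 2) ≈ 16156.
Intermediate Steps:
Function('F')(S) = Mul(Rational(-1, 2), S)
K = Rational(-27271, 2) (K = Add(-13621, Mul(-1, Mul(Rational(-1, 2), -29))) = Add(-13621, Mul(-1, Rational(29, 2))) = Add(-13621, Rational(-29, 2)) = Rational(-27271, 2) ≈ -13636.)
Add(K, Mul(-1, -29791)) = Add(Rational(-27271, 2), Mul(-1, -29791)) = Add(Rational(-27271, 2), 29791) = Rational(32311, 2)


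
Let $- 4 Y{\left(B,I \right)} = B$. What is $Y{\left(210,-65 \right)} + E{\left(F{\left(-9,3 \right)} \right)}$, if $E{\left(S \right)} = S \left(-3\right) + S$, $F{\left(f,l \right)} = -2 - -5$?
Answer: $- \frac{117}{2} \approx -58.5$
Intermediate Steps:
$F{\left(f,l \right)} = 3$ ($F{\left(f,l \right)} = -2 + 5 = 3$)
$Y{\left(B,I \right)} = - \frac{B}{4}$
$E{\left(S \right)} = - 2 S$ ($E{\left(S \right)} = - 3 S + S = - 2 S$)
$Y{\left(210,-65 \right)} + E{\left(F{\left(-9,3 \right)} \right)} = \left(- \frac{1}{4}\right) 210 - 6 = - \frac{105}{2} - 6 = - \frac{117}{2}$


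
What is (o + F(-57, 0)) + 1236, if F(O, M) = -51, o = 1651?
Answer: 2836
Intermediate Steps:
(o + F(-57, 0)) + 1236 = (1651 - 51) + 1236 = 1600 + 1236 = 2836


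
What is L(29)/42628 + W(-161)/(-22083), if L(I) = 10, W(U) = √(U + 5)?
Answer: 5/21314 - 2*I*√39/22083 ≈ 0.00023459 - 0.00056559*I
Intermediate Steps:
W(U) = √(5 + U)
L(29)/42628 + W(-161)/(-22083) = 10/42628 + √(5 - 161)/(-22083) = 10*(1/42628) + √(-156)*(-1/22083) = 5/21314 + (2*I*√39)*(-1/22083) = 5/21314 - 2*I*√39/22083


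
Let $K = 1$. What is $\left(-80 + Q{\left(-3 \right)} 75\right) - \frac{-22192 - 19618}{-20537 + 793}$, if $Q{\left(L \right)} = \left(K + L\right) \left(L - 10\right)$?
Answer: $\frac{18439735}{9872} \approx 1867.9$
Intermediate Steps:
$Q{\left(L \right)} = \left(1 + L\right) \left(-10 + L\right)$ ($Q{\left(L \right)} = \left(1 + L\right) \left(L - 10\right) = \left(1 + L\right) \left(-10 + L\right)$)
$\left(-80 + Q{\left(-3 \right)} 75\right) - \frac{-22192 - 19618}{-20537 + 793} = \left(-80 + \left(-10 + \left(-3\right)^{2} - -27\right) 75\right) - \frac{-22192 - 19618}{-20537 + 793} = \left(-80 + \left(-10 + 9 + 27\right) 75\right) - - \frac{41810}{-19744} = \left(-80 + 26 \cdot 75\right) - \left(-41810\right) \left(- \frac{1}{19744}\right) = \left(-80 + 1950\right) - \frac{20905}{9872} = 1870 - \frac{20905}{9872} = \frac{18439735}{9872}$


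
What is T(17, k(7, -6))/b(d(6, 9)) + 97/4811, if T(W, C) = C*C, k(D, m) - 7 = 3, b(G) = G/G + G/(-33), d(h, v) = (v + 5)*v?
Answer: -5289093/149141 ≈ -35.464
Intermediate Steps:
d(h, v) = v*(5 + v) (d(h, v) = (5 + v)*v = v*(5 + v))
b(G) = 1 - G/33 (b(G) = 1 + G*(-1/33) = 1 - G/33)
k(D, m) = 10 (k(D, m) = 7 + 3 = 10)
T(W, C) = C**2
T(17, k(7, -6))/b(d(6, 9)) + 97/4811 = 10**2/(1 - 3*(5 + 9)/11) + 97/4811 = 100/(1 - 3*14/11) + 97*(1/4811) = 100/(1 - 1/33*126) + 97/4811 = 100/(1 - 42/11) + 97/4811 = 100/(-31/11) + 97/4811 = 100*(-11/31) + 97/4811 = -1100/31 + 97/4811 = -5289093/149141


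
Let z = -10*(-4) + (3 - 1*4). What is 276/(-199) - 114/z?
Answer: -11150/2587 ≈ -4.3100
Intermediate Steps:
z = 39 (z = 40 + (3 - 4) = 40 - 1 = 39)
276/(-199) - 114/z = 276/(-199) - 114/39 = 276*(-1/199) - 114*1/39 = -276/199 - 38/13 = -11150/2587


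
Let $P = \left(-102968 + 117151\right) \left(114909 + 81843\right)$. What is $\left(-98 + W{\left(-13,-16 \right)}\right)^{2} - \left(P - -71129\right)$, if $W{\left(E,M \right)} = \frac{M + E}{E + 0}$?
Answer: $- \frac{471610651880}{169} \approx -2.7906 \cdot 10^{9}$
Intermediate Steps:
$W{\left(E,M \right)} = \frac{E + M}{E}$
$P = 2790533616$ ($P = 14183 \cdot 196752 = 2790533616$)
$\left(-98 + W{\left(-13,-16 \right)}\right)^{2} - \left(P - -71129\right) = \left(-98 + \frac{-13 - 16}{-13}\right)^{2} - \left(2790533616 - -71129\right) = \left(-98 - - \frac{29}{13}\right)^{2} - \left(2790533616 + 71129\right) = \left(-98 + \frac{29}{13}\right)^{2} - 2790604745 = \left(- \frac{1245}{13}\right)^{2} - 2790604745 = \frac{1550025}{169} - 2790604745 = - \frac{471610651880}{169}$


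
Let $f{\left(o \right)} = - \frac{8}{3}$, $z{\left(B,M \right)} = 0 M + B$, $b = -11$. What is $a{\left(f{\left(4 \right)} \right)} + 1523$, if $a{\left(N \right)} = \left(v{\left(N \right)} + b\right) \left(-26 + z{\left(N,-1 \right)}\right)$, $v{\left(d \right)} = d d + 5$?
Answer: $\frac{40261}{27} \approx 1491.1$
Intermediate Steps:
$z{\left(B,M \right)} = B$ ($z{\left(B,M \right)} = 0 + B = B$)
$f{\left(o \right)} = - \frac{8}{3}$ ($f{\left(o \right)} = \left(-8\right) \frac{1}{3} = - \frac{8}{3}$)
$v{\left(d \right)} = 5 + d^{2}$ ($v{\left(d \right)} = d^{2} + 5 = 5 + d^{2}$)
$a{\left(N \right)} = \left(-26 + N\right) \left(-6 + N^{2}\right)$ ($a{\left(N \right)} = \left(\left(5 + N^{2}\right) - 11\right) \left(-26 + N\right) = \left(-6 + N^{2}\right) \left(-26 + N\right) = \left(-26 + N\right) \left(-6 + N^{2}\right)$)
$a{\left(f{\left(4 \right)} \right)} + 1523 = \left(156 + \left(- \frac{8}{3}\right)^{3} - 26 \left(- \frac{8}{3}\right)^{2} - -16\right) + 1523 = \left(156 - \frac{512}{27} - \frac{1664}{9} + 16\right) + 1523 = - \frac{860}{27} + 1523 = \frac{40261}{27}$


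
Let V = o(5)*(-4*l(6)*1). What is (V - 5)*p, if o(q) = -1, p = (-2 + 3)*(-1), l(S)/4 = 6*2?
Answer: -187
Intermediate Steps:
l(S) = 48 (l(S) = 4*(6*2) = 4*12 = 48)
p = -1 (p = 1*(-1) = -1)
V = 192 (V = -(-4*48) = -(-192) = -1*(-192) = 192)
(V - 5)*p = (192 - 5)*(-1) = 187*(-1) = -187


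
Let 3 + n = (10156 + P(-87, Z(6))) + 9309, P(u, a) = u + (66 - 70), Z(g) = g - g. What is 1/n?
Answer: 1/19371 ≈ 5.1624e-5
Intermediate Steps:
Z(g) = 0
P(u, a) = -4 + u (P(u, a) = u - 4 = -4 + u)
n = 19371 (n = -3 + ((10156 + (-4 - 87)) + 9309) = -3 + ((10156 - 91) + 9309) = -3 + (10065 + 9309) = -3 + 19374 = 19371)
1/n = 1/19371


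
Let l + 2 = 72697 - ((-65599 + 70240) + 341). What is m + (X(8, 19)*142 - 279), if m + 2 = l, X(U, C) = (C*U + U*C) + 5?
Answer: 111310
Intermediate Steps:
X(U, C) = 5 + 2*C*U (X(U, C) = (C*U + C*U) + 5 = 2*C*U + 5 = 5 + 2*C*U)
l = 67713 (l = -2 + (72697 - ((-65599 + 70240) + 341)) = -2 + (72697 - (4641 + 341)) = -2 + (72697 - 1*4982) = -2 + (72697 - 4982) = -2 + 67715 = 67713)
m = 67711 (m = -2 + 67713 = 67711)
m + (X(8, 19)*142 - 279) = 67711 + ((5 + 2*19*8)*142 - 279) = 67711 + ((5 + 304)*142 - 279) = 67711 + (309*142 - 279) = 67711 + (43878 - 279) = 67711 + 43599 = 111310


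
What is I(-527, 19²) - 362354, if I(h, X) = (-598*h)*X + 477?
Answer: 113405829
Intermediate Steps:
I(h, X) = 477 - 598*X*h (I(h, X) = -598*X*h + 477 = 477 - 598*X*h)
I(-527, 19²) - 362354 = (477 - 598*19²*(-527)) - 362354 = (477 - 598*361*(-527)) - 362354 = (477 + 113767706) - 362354 = 113768183 - 362354 = 113405829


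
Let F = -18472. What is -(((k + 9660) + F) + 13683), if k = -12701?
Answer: 7830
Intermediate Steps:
-(((k + 9660) + F) + 13683) = -(((-12701 + 9660) - 18472) + 13683) = -((-3041 - 18472) + 13683) = -(-21513 + 13683) = -1*(-7830) = 7830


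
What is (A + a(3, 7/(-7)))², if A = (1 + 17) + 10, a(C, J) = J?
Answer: 729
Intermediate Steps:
A = 28 (A = 18 + 10 = 28)
(A + a(3, 7/(-7)))² = (28 + 7/(-7))² = (28 + 7*(-⅐))² = (28 - 1)² = 27² = 729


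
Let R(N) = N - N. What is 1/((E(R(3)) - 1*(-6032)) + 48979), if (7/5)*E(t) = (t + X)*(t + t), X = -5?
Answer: 1/55011 ≈ 1.8178e-5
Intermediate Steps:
R(N) = 0
E(t) = 10*t*(-5 + t)/7 (E(t) = 5*((t - 5)*(t + t))/7 = 5*((-5 + t)*(2*t))/7 = 5*(2*t*(-5 + t))/7 = 10*t*(-5 + t)/7)
1/((E(R(3)) - 1*(-6032)) + 48979) = 1/(((10/7)*0*(-5 + 0) - 1*(-6032)) + 48979) = 1/(((10/7)*0*(-5) + 6032) + 48979) = 1/((0 + 6032) + 48979) = 1/(6032 + 48979) = 1/55011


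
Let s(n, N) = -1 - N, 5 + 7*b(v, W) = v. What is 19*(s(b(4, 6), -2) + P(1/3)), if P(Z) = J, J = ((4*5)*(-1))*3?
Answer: -1121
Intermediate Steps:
b(v, W) = -5/7 + v/7
J = -60 (J = (20*(-1))*3 = -20*3 = -60)
P(Z) = -60
19*(s(b(4, 6), -2) + P(1/3)) = 19*((-1 - 1*(-2)) - 60) = 19*((-1 + 2) - 60) = 19*(1 - 60) = 19*(-59) = -1121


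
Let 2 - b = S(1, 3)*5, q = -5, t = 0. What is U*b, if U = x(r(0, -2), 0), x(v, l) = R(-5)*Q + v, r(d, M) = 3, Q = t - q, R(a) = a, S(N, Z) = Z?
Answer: 286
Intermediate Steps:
Q = 5 (Q = 0 - 1*(-5) = 0 + 5 = 5)
x(v, l) = -25 + v (x(v, l) = -5*5 + v = -25 + v)
b = -13 (b = 2 - 3*5 = 2 - 1*15 = 2 - 15 = -13)
U = -22 (U = -25 + 3 = -22)
U*b = -22*(-13) = 286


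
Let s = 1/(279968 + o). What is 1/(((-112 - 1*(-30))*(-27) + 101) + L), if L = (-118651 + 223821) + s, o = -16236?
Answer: 263732/28347234021 ≈ 9.3036e-6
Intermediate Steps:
s = 1/263732 (s = 1/(279968 - 16236) = 1/263732 ≈ 3.7917e-6)
L = 27736694441/263732 (L = (-118651 + 223821) + 1/263732 = 105170 + 1/263732 = 27736694441/263732 ≈ 1.0517e+5)
1/(((-112 - 1*(-30))*(-27) + 101) + L) = 1/(((-112 - 1*(-30))*(-27) + 101) + 27736694441/263732) = 1/(((-112 + 30)*(-27) + 101) + 27736694441/263732) = 1/((-82*(-27) + 101) + 27736694441/263732) = 1/((2214 + 101) + 27736694441/263732) = 1/(2315 + 27736694441/263732) = 1/(28347234021/263732) = 263732/28347234021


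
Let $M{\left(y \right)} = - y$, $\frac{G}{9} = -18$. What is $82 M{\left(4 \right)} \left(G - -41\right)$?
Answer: $39688$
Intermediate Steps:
$G = -162$ ($G = 9 \left(-18\right) = -162$)
$82 M{\left(4 \right)} \left(G - -41\right) = 82 \left(\left(-1\right) 4\right) \left(-162 - -41\right) = 82 \left(-4\right) \left(-162 + 41\right) = \left(-328\right) \left(-121\right) = 39688$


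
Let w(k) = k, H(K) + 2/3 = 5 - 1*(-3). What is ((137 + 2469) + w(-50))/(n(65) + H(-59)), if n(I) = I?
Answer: 7668/217 ≈ 35.336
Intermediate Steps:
H(K) = 22/3 (H(K) = -⅔ + (5 - 1*(-3)) = -⅔ + (5 + 3) = -⅔ + 8 = 22/3)
((137 + 2469) + w(-50))/(n(65) + H(-59)) = ((137 + 2469) - 50)/(65 + 22/3) = (2606 - 50)/(217/3) = 2556*(3/217) = 7668/217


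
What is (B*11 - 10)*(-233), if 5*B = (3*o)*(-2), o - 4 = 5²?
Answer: 457612/5 ≈ 91522.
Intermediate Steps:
o = 29 (o = 4 + 5² = 4 + 25 = 29)
B = -174/5 (B = ((3*29)*(-2))/5 = (87*(-2))/5 = (⅕)*(-174) = -174/5 ≈ -34.800)
(B*11 - 10)*(-233) = (-174/5*11 - 10)*(-233) = (-1914/5 - 10)*(-233) = -1964/5*(-233) = 457612/5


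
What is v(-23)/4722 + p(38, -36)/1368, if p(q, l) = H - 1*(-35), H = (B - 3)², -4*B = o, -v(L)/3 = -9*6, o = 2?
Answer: 32943/478496 ≈ 0.068847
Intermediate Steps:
v(L) = 162 (v(L) = -(-27)*6 = -3*(-54) = 162)
B = -½ (B = -¼*2 = -½ ≈ -0.50000)
H = 49/4 (H = (-½ - 3)² = (-7/2)² = 49/4 ≈ 12.250)
p(q, l) = 189/4 (p(q, l) = 49/4 - 1*(-35) = 49/4 + 35 = 189/4)
v(-23)/4722 + p(38, -36)/1368 = 162/4722 + (189/4)/1368 = 162*(1/4722) + (189/4)*(1/1368) = 27/787 + 21/608 = 32943/478496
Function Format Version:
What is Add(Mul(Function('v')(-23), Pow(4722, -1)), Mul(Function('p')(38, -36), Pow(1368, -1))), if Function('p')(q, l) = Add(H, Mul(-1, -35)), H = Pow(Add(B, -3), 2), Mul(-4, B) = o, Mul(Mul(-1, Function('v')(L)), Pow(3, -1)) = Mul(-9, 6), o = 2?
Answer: Rational(32943, 478496) ≈ 0.068847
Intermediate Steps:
Function('v')(L) = 162 (Function('v')(L) = Mul(-3, Mul(-9, 6)) = Mul(-3, -54) = 162)
B = Rational(-1, 2) (B = Mul(Rational(-1, 4), 2) = Rational(-1, 2) ≈ -0.50000)
H = Rational(49, 4) (H = Pow(Add(Rational(-1, 2), -3), 2) = Pow(Rational(-7, 2), 2) = Rational(49, 4) ≈ 12.250)
Function('p')(q, l) = Rational(189, 4) (Function('p')(q, l) = Add(Rational(49, 4), Mul(-1, -35)) = Add(Rational(49, 4), 35) = Rational(189, 4))
Add(Mul(Function('v')(-23), Pow(4722, -1)), Mul(Function('p')(38, -36), Pow(1368, -1))) = Add(Mul(162, Pow(4722, -1)), Mul(Rational(189, 4), Pow(1368, -1))) = Add(Mul(162, Rational(1, 4722)), Mul(Rational(189, 4), Rational(1, 1368))) = Add(Rational(27, 787), Rational(21, 608)) = Rational(32943, 478496)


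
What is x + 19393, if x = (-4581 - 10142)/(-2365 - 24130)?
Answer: 513832258/26495 ≈ 19394.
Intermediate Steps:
x = 14723/26495 (x = -14723/(-26495) = -14723*(-1/26495) = 14723/26495 ≈ 0.55569)
x + 19393 = 14723/26495 + 19393 = 513832258/26495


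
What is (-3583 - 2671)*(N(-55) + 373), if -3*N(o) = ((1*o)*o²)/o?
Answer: 11920124/3 ≈ 3.9734e+6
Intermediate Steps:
N(o) = -o²/3 (N(o) = -(1*o)*o²/(3*o) = -o*o²/(3*o) = -o³/(3*o) = -o²/3)
(-3583 - 2671)*(N(-55) + 373) = (-3583 - 2671)*(-⅓*(-55)² + 373) = -6254*(-⅓*3025 + 373) = -6254*(-3025/3 + 373) = -6254*(-1906/3) = 11920124/3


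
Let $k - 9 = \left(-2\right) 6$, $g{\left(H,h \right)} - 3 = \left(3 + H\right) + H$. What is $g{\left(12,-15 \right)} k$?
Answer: $-90$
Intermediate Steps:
$g{\left(H,h \right)} = 6 + 2 H$ ($g{\left(H,h \right)} = 3 + \left(\left(3 + H\right) + H\right) = 3 + \left(3 + 2 H\right) = 6 + 2 H$)
$k = -3$ ($k = 9 - 12 = -3$)
$g{\left(12,-15 \right)} k = \left(6 + 2 \cdot 12\right) \left(-3\right) = \left(6 + 24\right) \left(-3\right) = 30 \left(-3\right) = -90$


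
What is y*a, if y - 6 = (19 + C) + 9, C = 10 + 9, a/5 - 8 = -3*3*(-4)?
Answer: 11660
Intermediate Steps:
a = 220 (a = 40 + 5*(-3*3*(-4)) = 40 + 5*(-9*(-4)) = 40 + 5*36 = 40 + 180 = 220)
C = 19
y = 53 (y = 6 + ((19 + 19) + 9) = 6 + (38 + 9) = 6 + 47 = 53)
y*a = 53*220 = 11660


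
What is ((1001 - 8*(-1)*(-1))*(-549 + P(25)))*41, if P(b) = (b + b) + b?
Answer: -19297962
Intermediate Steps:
P(b) = 3*b (P(b) = 2*b + b = 3*b)
((1001 - 8*(-1)*(-1))*(-549 + P(25)))*41 = ((1001 - 8*(-1)*(-1))*(-549 + 3*25))*41 = ((1001 + 8*(-1))*(-549 + 75))*41 = ((1001 - 8)*(-474))*41 = (993*(-474))*41 = -470682*41 = -19297962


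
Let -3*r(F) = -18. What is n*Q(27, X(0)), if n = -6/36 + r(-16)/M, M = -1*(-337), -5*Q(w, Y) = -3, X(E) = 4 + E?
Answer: -301/3370 ≈ -0.089318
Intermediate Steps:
r(F) = 6 (r(F) = -⅓*(-18) = 6)
Q(w, Y) = ⅗ (Q(w, Y) = -⅕*(-3) = ⅗)
M = 337
n = -301/2022 (n = -6/36 + 6/337 = -6*1/36 + 6*(1/337) = -⅙ + 6/337 = -301/2022 ≈ -0.14886)
n*Q(27, X(0)) = -301/2022*⅗ = -301/3370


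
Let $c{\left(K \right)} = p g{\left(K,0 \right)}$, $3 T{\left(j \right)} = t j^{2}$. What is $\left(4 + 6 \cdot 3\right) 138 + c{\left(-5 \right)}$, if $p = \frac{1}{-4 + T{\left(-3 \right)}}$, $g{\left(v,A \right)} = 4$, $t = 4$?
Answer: $\frac{6073}{2} \approx 3036.5$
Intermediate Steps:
$T{\left(j \right)} = \frac{4 j^{2}}{3}$
$p = \frac{1}{8}$ ($p = \frac{1}{-4 + \frac{4 \left(-3\right)^{2}}{3}} = \frac{1}{-4 + \frac{4}{3} \cdot 9} = \frac{1}{-4 + 12} = \frac{1}{8} \approx 0.125$)
$c{\left(K \right)} = \frac{1}{2}$ ($c{\left(K \right)} = \frac{1}{8} \cdot 4 = \frac{1}{2}$)
$\left(4 + 6 \cdot 3\right) 138 + c{\left(-5 \right)} = \left(4 + 6 \cdot 3\right) 138 + \frac{1}{2} = \left(4 + 18\right) 138 + \frac{1}{2} = 22 \cdot 138 + \frac{1}{2} = 3036 + \frac{1}{2} = \frac{6073}{2}$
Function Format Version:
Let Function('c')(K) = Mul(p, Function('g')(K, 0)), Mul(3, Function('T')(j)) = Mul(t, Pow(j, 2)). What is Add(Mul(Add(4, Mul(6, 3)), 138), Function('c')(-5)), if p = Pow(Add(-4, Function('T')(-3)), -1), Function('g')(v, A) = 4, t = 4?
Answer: Rational(6073, 2) ≈ 3036.5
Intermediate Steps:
Function('T')(j) = Mul(Rational(4, 3), Pow(j, 2)) (Function('T')(j) = Mul(Rational(1, 3), Mul(4, Pow(j, 2))) = Mul(Rational(4, 3), Pow(j, 2)))
p = Rational(1, 8) (p = Pow(Add(-4, Mul(Rational(4, 3), Pow(-3, 2))), -1) = Pow(Add(-4, Mul(Rational(4, 3), 9)), -1) = Pow(Add(-4, 12), -1) = Pow(8, -1) = Rational(1, 8) ≈ 0.12500)
Function('c')(K) = Rational(1, 2) (Function('c')(K) = Mul(Rational(1, 8), 4) = Rational(1, 2))
Add(Mul(Add(4, Mul(6, 3)), 138), Function('c')(-5)) = Add(Mul(Add(4, Mul(6, 3)), 138), Rational(1, 2)) = Add(Mul(Add(4, 18), 138), Rational(1, 2)) = Add(Mul(22, 138), Rational(1, 2)) = Add(3036, Rational(1, 2)) = Rational(6073, 2)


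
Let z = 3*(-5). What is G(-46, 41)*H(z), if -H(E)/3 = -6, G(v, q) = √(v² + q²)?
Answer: 18*√3797 ≈ 1109.2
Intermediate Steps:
G(v, q) = √(q² + v²)
z = -15
H(E) = 18 (H(E) = -3*(-6) = 18)
G(-46, 41)*H(z) = √(41² + (-46)²)*18 = √(1681 + 2116)*18 = √3797*18 = 18*√3797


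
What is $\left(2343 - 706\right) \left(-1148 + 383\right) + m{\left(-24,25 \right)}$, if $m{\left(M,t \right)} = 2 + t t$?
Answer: $-1251678$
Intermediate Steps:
$m{\left(M,t \right)} = 2 + t^{2}$
$\left(2343 - 706\right) \left(-1148 + 383\right) + m{\left(-24,25 \right)} = \left(2343 - 706\right) \left(-1148 + 383\right) + \left(2 + 25^{2}\right) = 1637 \left(-765\right) + \left(2 + 625\right) = -1252305 + 627 = -1251678$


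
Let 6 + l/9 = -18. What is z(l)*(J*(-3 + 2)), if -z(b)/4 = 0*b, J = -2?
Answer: 0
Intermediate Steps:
l = -216 (l = -54 + 9*(-18) = -54 - 162 = -216)
z(b) = 0 (z(b) = -0*b = -4*0 = 0)
z(l)*(J*(-3 + 2)) = 0*(-2*(-3 + 2)) = 0*(-2*(-1)) = 0*2 = 0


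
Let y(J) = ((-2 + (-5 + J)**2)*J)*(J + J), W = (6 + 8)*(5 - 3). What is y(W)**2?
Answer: 682831184896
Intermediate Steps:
W = 28 (W = 14*2 = 28)
y(J) = 2*J**2*(-2 + (-5 + J)**2) (y(J) = (J*(-2 + (-5 + J)**2))*(2*J) = 2*J**2*(-2 + (-5 + J)**2))
y(W)**2 = (2*28**2*(-2 + (-5 + 28)**2))**2 = (2*784*(-2 + 23**2))**2 = (2*784*(-2 + 529))**2 = (2*784*527)**2 = 826336**2 = 682831184896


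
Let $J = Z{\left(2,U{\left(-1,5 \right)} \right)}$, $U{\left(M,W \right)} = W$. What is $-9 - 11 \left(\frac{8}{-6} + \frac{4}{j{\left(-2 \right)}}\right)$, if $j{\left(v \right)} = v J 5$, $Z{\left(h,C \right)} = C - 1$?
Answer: $\frac{203}{30} \approx 6.7667$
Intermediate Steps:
$Z{\left(h,C \right)} = -1 + C$
$J = 4$ ($J = -1 + 5 = 4$)
$j{\left(v \right)} = 20 v$ ($j{\left(v \right)} = v 4 \cdot 5 = 4 v 5 = 20 v$)
$-9 - 11 \left(\frac{8}{-6} + \frac{4}{j{\left(-2 \right)}}\right) = -9 - 11 \left(\frac{8}{-6} + \frac{4}{20 \left(-2\right)}\right) = -9 - 11 \left(8 \left(- \frac{1}{6}\right) + \frac{4}{-40}\right) = -9 - 11 \left(- \frac{4}{3} + 4 \left(- \frac{1}{40}\right)\right) = -9 - 11 \left(- \frac{4}{3} - \frac{1}{10}\right) = -9 - - \frac{473}{30} = -9 + \frac{473}{30} = \frac{203}{30}$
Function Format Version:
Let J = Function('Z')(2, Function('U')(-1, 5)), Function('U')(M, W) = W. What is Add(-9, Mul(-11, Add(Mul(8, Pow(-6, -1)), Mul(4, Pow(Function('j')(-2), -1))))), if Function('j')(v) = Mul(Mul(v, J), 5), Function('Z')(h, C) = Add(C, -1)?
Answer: Rational(203, 30) ≈ 6.7667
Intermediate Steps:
Function('Z')(h, C) = Add(-1, C)
J = 4 (J = Add(-1, 5) = 4)
Function('j')(v) = Mul(20, v) (Function('j')(v) = Mul(Mul(v, 4), 5) = Mul(Mul(4, v), 5) = Mul(20, v))
Add(-9, Mul(-11, Add(Mul(8, Pow(-6, -1)), Mul(4, Pow(Function('j')(-2), -1))))) = Add(-9, Mul(-11, Add(Mul(8, Pow(-6, -1)), Mul(4, Pow(Mul(20, -2), -1))))) = Add(-9, Mul(-11, Add(Mul(8, Rational(-1, 6)), Mul(4, Pow(-40, -1))))) = Add(-9, Mul(-11, Add(Rational(-4, 3), Mul(4, Rational(-1, 40))))) = Add(-9, Mul(-11, Add(Rational(-4, 3), Rational(-1, 10)))) = Add(-9, Mul(-11, Rational(-43, 30))) = Add(-9, Rational(473, 30)) = Rational(203, 30)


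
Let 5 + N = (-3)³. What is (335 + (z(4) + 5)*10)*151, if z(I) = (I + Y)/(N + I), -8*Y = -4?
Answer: 1620985/28 ≈ 57892.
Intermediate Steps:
Y = ½ (Y = -⅛*(-4) = ½ ≈ 0.50000)
N = -32 (N = -5 + (-3)³ = -5 - 27 = -32)
z(I) = (½ + I)/(-32 + I) (z(I) = (I + ½)/(-32 + I) = (½ + I)/(-32 + I))
(335 + (z(4) + 5)*10)*151 = (335 + ((½ + 4)/(-32 + 4) + 5)*10)*151 = (335 + ((9/2)/(-28) + 5)*10)*151 = (335 + (-1/28*9/2 + 5)*10)*151 = (335 + (-9/56 + 5)*10)*151 = (335 + (271/56)*10)*151 = (335 + 1355/28)*151 = (10735/28)*151 = 1620985/28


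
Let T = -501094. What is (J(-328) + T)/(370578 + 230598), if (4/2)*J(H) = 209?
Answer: -333993/400784 ≈ -0.83335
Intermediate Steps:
J(H) = 209/2 (J(H) = (½)*209 = 209/2)
(J(-328) + T)/(370578 + 230598) = (209/2 - 501094)/(370578 + 230598) = -1001979/2/601176 = -1001979/2*1/601176 = -333993/400784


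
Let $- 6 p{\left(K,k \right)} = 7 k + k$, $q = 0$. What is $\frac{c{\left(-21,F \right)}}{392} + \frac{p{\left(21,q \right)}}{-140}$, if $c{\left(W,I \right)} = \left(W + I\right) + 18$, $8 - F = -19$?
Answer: $\frac{3}{49} \approx 0.061224$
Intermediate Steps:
$F = 27$ ($F = 8 - -19 = 8 + 19 = 27$)
$p{\left(K,k \right)} = - \frac{4 k}{3}$ ($p{\left(K,k \right)} = - \frac{7 k + k}{6} = - \frac{8 k}{6} = - \frac{4 k}{3}$)
$c{\left(W,I \right)} = 18 + I + W$ ($c{\left(W,I \right)} = \left(I + W\right) + 18 = 18 + I + W$)
$\frac{c{\left(-21,F \right)}}{392} + \frac{p{\left(21,q \right)}}{-140} = \frac{18 + 27 - 21}{392} + \frac{\left(- \frac{4}{3}\right) 0}{-140} = 24 \cdot \frac{1}{392} + 0 \left(- \frac{1}{140}\right) = \frac{3}{49} + 0 = \frac{3}{49}$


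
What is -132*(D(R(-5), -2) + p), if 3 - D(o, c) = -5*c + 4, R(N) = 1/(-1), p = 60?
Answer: -6468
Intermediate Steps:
R(N) = -1
D(o, c) = -1 + 5*c (D(o, c) = 3 - (-5*c + 4) = 3 - (4 - 5*c) = 3 + (-4 + 5*c) = -1 + 5*c)
-132*(D(R(-5), -2) + p) = -132*((-1 + 5*(-2)) + 60) = -132*((-1 - 10) + 60) = -132*(-11 + 60) = -132*49 = -6468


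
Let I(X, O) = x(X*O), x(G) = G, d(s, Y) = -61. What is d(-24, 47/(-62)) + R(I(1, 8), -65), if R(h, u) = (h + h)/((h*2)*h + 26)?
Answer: -4689/77 ≈ -60.896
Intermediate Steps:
I(X, O) = O*X (I(X, O) = X*O = O*X)
R(h, u) = 2*h/(26 + 2*h²) (R(h, u) = (2*h)/((2*h)*h + 26) = (2*h)/(2*h² + 26) = (2*h)/(26 + 2*h²) = 2*h/(26 + 2*h²))
d(-24, 47/(-62)) + R(I(1, 8), -65) = -61 + (8*1)/(13 + (8*1)²) = -61 + 8/(13 + 8²) = -61 + 8/(13 + 64) = -61 + 8/77 = -4689/77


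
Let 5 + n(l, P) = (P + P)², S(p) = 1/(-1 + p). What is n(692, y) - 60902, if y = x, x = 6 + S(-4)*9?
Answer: -1520911/25 ≈ -60836.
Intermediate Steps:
x = 21/5 (x = 6 + 9/(-1 - 4) = 6 + 9/(-5) = 6 - ⅕*9 = 6 - 9/5 = 21/5 ≈ 4.2000)
y = 21/5 ≈ 4.2000
n(l, P) = -5 + 4*P² (n(l, P) = -5 + (P + P)² = -5 + (2*P)² = -5 + 4*P²)
n(692, y) - 60902 = (-5 + 4*(21/5)²) - 60902 = (-5 + 4*(441/25)) - 60902 = (-5 + 1764/25) - 60902 = 1639/25 - 60902 = -1520911/25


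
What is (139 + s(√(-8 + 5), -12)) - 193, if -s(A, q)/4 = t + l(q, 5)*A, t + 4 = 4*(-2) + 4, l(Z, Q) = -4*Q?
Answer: -22 + 80*I*√3 ≈ -22.0 + 138.56*I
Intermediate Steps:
t = -8 (t = -4 + (4*(-2) + 4) = -4 + (-8 + 4) = -4 - 4 = -8)
s(A, q) = 32 + 80*A (s(A, q) = -4*(-8 + (-4*5)*A) = -4*(-8 - 20*A) = 32 + 80*A)
(139 + s(√(-8 + 5), -12)) - 193 = (139 + (32 + 80*√(-8 + 5))) - 193 = (139 + (32 + 80*√(-3))) - 193 = (139 + (32 + 80*(I*√3))) - 193 = (139 + (32 + 80*I*√3)) - 193 = (171 + 80*I*√3) - 193 = -22 + 80*I*√3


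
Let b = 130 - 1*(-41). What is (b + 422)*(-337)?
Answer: -199841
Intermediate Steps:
b = 171 (b = 130 + 41 = 171)
(b + 422)*(-337) = (171 + 422)*(-337) = 593*(-337) = -199841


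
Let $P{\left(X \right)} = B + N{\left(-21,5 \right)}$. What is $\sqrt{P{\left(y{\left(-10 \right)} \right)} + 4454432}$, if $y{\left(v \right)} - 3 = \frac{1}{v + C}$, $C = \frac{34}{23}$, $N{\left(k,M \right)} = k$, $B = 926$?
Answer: $\sqrt{4455337} \approx 2110.8$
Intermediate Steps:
$C = \frac{34}{23}$ ($C = 34 \cdot \frac{1}{23} = \frac{34}{23} \approx 1.4783$)
$y{\left(v \right)} = 3 + \frac{1}{\frac{34}{23} + v}$ ($y{\left(v \right)} = 3 + \frac{1}{v + \frac{34}{23}} = 3 + \frac{1}{\frac{34}{23} + v}$)
$P{\left(X \right)} = 905$ ($P{\left(X \right)} = 926 - 21 = 905$)
$\sqrt{P{\left(y{\left(-10 \right)} \right)} + 4454432} = \sqrt{905 + 4454432} = \sqrt{4455337}$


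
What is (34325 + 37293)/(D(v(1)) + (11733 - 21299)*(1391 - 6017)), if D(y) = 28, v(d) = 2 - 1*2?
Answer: 35809/22126172 ≈ 0.0016184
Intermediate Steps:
v(d) = 0 (v(d) = 2 - 2 = 0)
(34325 + 37293)/(D(v(1)) + (11733 - 21299)*(1391 - 6017)) = (34325 + 37293)/(28 + (11733 - 21299)*(1391 - 6017)) = 71618/(28 - 9566*(-4626)) = 71618/(28 + 44252316) = 71618/44252344 = 71618*(1/44252344) = 35809/22126172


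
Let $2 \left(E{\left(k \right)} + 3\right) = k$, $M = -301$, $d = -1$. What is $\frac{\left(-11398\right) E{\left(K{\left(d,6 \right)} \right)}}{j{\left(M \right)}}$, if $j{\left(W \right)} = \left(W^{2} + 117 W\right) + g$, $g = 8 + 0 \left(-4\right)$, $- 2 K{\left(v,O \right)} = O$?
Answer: $\frac{17097}{18464} \approx 0.92596$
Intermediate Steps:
$K{\left(v,O \right)} = - \frac{O}{2}$
$g = 8$ ($g = 8 + 0 = 8$)
$E{\left(k \right)} = -3 + \frac{k}{2}$
$j{\left(W \right)} = 8 + W^{2} + 117 W$ ($j{\left(W \right)} = \left(W^{2} + 117 W\right) + 8 = 8 + W^{2} + 117 W$)
$\frac{\left(-11398\right) E{\left(K{\left(d,6 \right)} \right)}}{j{\left(M \right)}} = \frac{\left(-11398\right) \left(-3 + \frac{\left(- \frac{1}{2}\right) 6}{2}\right)}{8 + \left(-301\right)^{2} + 117 \left(-301\right)} = \frac{\left(-11398\right) \left(-3 + \frac{1}{2} \left(-3\right)\right)}{8 + 90601 - 35217} = \frac{\left(-11398\right) \left(-3 - \frac{3}{2}\right)}{55392} = \left(-11398\right) \left(- \frac{9}{2}\right) \frac{1}{55392} = 51291 \cdot \frac{1}{55392} = \frac{17097}{18464}$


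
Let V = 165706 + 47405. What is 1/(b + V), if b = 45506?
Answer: 1/258617 ≈ 3.8667e-6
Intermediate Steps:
V = 213111
1/(b + V) = 1/(45506 + 213111) = 1/258617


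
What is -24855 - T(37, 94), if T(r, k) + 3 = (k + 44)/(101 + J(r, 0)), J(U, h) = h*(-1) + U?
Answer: -24853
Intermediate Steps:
J(U, h) = U - h (J(U, h) = -h + U = U - h)
T(r, k) = -3 + (44 + k)/(101 + r) (T(r, k) = -3 + (k + 44)/(101 + (r - 1*0)) = -3 + (44 + k)/(101 + (r + 0)) = -3 + (44 + k)/(101 + r))
-24855 - T(37, 94) = -24855 - (-259 + 94 - 3*37)/(101 + 37) = -24855 - (-259 + 94 - 111)/138 = -24855 - (-276)/138 = -24855 - 1*(-2) = -24855 + 2 = -24853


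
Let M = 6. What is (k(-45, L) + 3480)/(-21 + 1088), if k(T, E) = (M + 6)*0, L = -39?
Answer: 3480/1067 ≈ 3.2615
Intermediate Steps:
k(T, E) = 0 (k(T, E) = (6 + 6)*0 = 12*0 = 0)
(k(-45, L) + 3480)/(-21 + 1088) = (0 + 3480)/(-21 + 1088) = 3480/1067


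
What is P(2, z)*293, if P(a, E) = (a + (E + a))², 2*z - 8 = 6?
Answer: 35453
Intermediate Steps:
z = 7 (z = 4 + (½)*6 = 4 + 3 = 7)
P(a, E) = (E + 2*a)²
P(2, z)*293 = (7 + 2*2)²*293 = (7 + 4)²*293 = 11²*293 = 121*293 = 35453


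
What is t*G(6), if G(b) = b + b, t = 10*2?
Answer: 240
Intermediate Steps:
t = 20
G(b) = 2*b
t*G(6) = 20*(2*6) = 20*12 = 240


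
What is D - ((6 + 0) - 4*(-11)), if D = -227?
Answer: -277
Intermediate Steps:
D - ((6 + 0) - 4*(-11)) = -227 - ((6 + 0) - 4*(-11)) = -227 - (6 + 44) = -227 - 1*50 = -227 - 50 = -277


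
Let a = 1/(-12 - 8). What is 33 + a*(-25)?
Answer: 137/4 ≈ 34.250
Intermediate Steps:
a = -1/20 (a = 1/(-20) = -1/20 ≈ -0.050000)
33 + a*(-25) = 33 - 1/20*(-25) = 33 + 5/4 = 137/4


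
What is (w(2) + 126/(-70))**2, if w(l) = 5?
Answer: 256/25 ≈ 10.240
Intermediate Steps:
(w(2) + 126/(-70))**2 = (5 + 126/(-70))**2 = (5 + 126*(-1/70))**2 = (5 - 9/5)**2 = (16/5)**2 = 256/25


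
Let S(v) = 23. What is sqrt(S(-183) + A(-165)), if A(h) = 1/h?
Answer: sqrt(626010)/165 ≈ 4.7952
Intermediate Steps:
sqrt(S(-183) + A(-165)) = sqrt(23 + 1/(-165)) = sqrt(23 - 1/165) = sqrt(3794/165) = sqrt(626010)/165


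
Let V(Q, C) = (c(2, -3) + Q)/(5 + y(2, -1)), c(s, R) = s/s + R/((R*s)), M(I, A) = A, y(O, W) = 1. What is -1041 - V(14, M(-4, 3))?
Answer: -12523/12 ≈ -1043.6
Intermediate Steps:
c(s, R) = 1 + 1/s (c(s, R) = 1 + R*(1/(R*s)) = 1 + 1/s)
V(Q, C) = ¼ + Q/6 (V(Q, C) = ((1 + 2)/2 + Q)/(5 + 1) = ((½)*3 + Q)/6 = (3/2 + Q)*(⅙) = ¼ + Q/6)
-1041 - V(14, M(-4, 3)) = -1041 - (¼ + (⅙)*14) = -1041 - (¼ + 7/3) = -1041 - 1*31/12 = -1041 - 31/12 = -12523/12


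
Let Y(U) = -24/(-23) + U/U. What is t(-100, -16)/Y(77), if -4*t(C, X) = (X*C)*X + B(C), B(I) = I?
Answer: 147775/47 ≈ 3144.1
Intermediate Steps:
t(C, X) = -C/4 - C*X²/4 (t(C, X) = -((X*C)*X + C)/4 = -((C*X)*X + C)/4 = -(C*X² + C)/4 = -(C + C*X²)/4 = -C/4 - C*X²/4)
Y(U) = 47/23 (Y(U) = -24*(-1/23) + 1 = 24/23 + 1 = 47/23)
t(-100, -16)/Y(77) = ((¼)*(-100)*(-1 - 1*(-16)²))/(47/23) = ((¼)*(-100)*(-1 - 1*256))*(23/47) = ((¼)*(-100)*(-1 - 256))*(23/47) = ((¼)*(-100)*(-257))*(23/47) = 6425*(23/47) = 147775/47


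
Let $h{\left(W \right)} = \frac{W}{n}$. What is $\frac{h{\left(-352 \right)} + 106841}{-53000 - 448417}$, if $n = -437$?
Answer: $- \frac{46689869}{219119229} \approx -0.21308$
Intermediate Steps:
$h{\left(W \right)} = - \frac{W}{437}$ ($h{\left(W \right)} = \frac{W}{-437} = W \left(- \frac{1}{437}\right) = - \frac{W}{437}$)
$\frac{h{\left(-352 \right)} + 106841}{-53000 - 448417} = \frac{\left(- \frac{1}{437}\right) \left(-352\right) + 106841}{-53000 - 448417} = \frac{\frac{352}{437} + 106841}{-501417} = \frac{46689869}{437} \left(- \frac{1}{501417}\right) = - \frac{46689869}{219119229}$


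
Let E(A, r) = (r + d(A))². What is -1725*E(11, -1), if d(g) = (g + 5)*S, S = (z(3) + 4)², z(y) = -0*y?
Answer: -112168125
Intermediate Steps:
z(y) = 0 (z(y) = -1*0 = 0)
S = 16 (S = (0 + 4)² = 4² = 16)
d(g) = 80 + 16*g (d(g) = (g + 5)*16 = (5 + g)*16 = 80 + 16*g)
E(A, r) = (80 + r + 16*A)² (E(A, r) = (r + (80 + 16*A))² = (80 + r + 16*A)²)
-1725*E(11, -1) = -1725*(80 - 1 + 16*11)² = -1725*(80 - 1 + 176)² = -1725*255² = -1725*65025 = -112168125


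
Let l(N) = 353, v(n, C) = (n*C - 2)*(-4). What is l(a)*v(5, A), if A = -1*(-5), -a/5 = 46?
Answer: -32476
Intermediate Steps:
a = -230 (a = -5*46 = -230)
A = 5
v(n, C) = 8 - 4*C*n (v(n, C) = (C*n - 2)*(-4) = (-2 + C*n)*(-4) = 8 - 4*C*n)
l(a)*v(5, A) = 353*(8 - 4*5*5) = 353*(8 - 100) = 353*(-92) = -32476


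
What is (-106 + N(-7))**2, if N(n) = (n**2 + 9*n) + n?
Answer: 16129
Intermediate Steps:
N(n) = n**2 + 10*n
(-106 + N(-7))**2 = (-106 - 7*(10 - 7))**2 = (-106 - 7*3)**2 = (-106 - 21)**2 = (-127)**2 = 16129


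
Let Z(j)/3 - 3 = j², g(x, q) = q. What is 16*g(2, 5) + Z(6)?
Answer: 197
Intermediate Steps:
Z(j) = 9 + 3*j²
16*g(2, 5) + Z(6) = 16*5 + (9 + 3*6²) = 80 + (9 + 3*36) = 80 + (9 + 108) = 80 + 117 = 197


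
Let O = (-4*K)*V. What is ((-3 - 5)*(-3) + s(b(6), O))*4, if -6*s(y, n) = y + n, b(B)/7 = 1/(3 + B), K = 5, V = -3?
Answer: 1498/27 ≈ 55.482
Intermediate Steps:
b(B) = 7/(3 + B)
O = 60 (O = -4*5*(-3) = -20*(-3) = 60)
s(y, n) = -n/6 - y/6 (s(y, n) = -(y + n)/6 = -(n + y)/6 = -n/6 - y/6)
((-3 - 5)*(-3) + s(b(6), O))*4 = ((-3 - 5)*(-3) + (-1/6*60 - 7/(6*(3 + 6))))*4 = (-8*(-3) + (-10 - 7/(6*9)))*4 = (24 + (-10 - 7/(6*9)))*4 = (24 + (-10 - 1/6*7/9))*4 = (24 + (-10 - 7/54))*4 = (24 - 547/54)*4 = (749/54)*4 = 1498/27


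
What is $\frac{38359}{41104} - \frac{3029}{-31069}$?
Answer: $\frac{1316279787}{1277060176} \approx 1.0307$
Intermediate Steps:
$\frac{38359}{41104} - \frac{3029}{-31069} = 38359 \cdot \frac{1}{41104} - - \frac{3029}{31069} = \frac{38359}{41104} + \frac{3029}{31069} = \frac{1316279787}{1277060176}$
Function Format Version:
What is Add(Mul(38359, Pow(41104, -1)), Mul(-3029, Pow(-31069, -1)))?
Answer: Rational(1316279787, 1277060176) ≈ 1.0307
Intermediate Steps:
Add(Mul(38359, Pow(41104, -1)), Mul(-3029, Pow(-31069, -1))) = Add(Mul(38359, Rational(1, 41104)), Mul(-3029, Rational(-1, 31069))) = Add(Rational(38359, 41104), Rational(3029, 31069)) = Rational(1316279787, 1277060176)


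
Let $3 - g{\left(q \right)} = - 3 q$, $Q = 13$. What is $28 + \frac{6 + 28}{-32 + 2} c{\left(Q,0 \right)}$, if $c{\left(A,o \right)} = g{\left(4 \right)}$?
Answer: $11$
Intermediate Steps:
$g{\left(q \right)} = 3 + 3 q$ ($g{\left(q \right)} = 3 - - 3 q = 3 + 3 q$)
$c{\left(A,o \right)} = 15$ ($c{\left(A,o \right)} = 3 + 3 \cdot 4 = 3 + 12 = 15$)
$28 + \frac{6 + 28}{-32 + 2} c{\left(Q,0 \right)} = 28 + \frac{6 + 28}{-32 + 2} \cdot 15 = 28 + \frac{34}{-30} \cdot 15 = 28 + 34 \left(- \frac{1}{30}\right) 15 = 28 - 17 = 11$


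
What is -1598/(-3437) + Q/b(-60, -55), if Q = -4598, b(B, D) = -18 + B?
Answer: 7963985/134043 ≈ 59.414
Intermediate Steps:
-1598/(-3437) + Q/b(-60, -55) = -1598/(-3437) - 4598/(-18 - 60) = -1598*(-1/3437) - 4598/(-78) = 1598/3437 - 4598*(-1/78) = 1598/3437 + 2299/39 = 7963985/134043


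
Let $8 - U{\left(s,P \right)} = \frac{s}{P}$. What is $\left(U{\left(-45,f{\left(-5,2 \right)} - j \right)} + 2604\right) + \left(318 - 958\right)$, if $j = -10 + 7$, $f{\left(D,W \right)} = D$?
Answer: $\frac{3899}{2} \approx 1949.5$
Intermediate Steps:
$j = -3$
$U{\left(s,P \right)} = 8 - \frac{s}{P}$
$\left(U{\left(-45,f{\left(-5,2 \right)} - j \right)} + 2604\right) + \left(318 - 958\right) = \left(\left(8 - - \frac{45}{-5 - -3}\right) + 2604\right) + \left(318 - 958\right) = \left(\left(8 - - \frac{45}{-5 + 3}\right) + 2604\right) - 640 = \left(\left(8 - - \frac{45}{-2}\right) + 2604\right) - 640 = \left(\left(8 - \left(-45\right) \left(- \frac{1}{2}\right)\right) + 2604\right) - 640 = \left(\left(8 - \frac{45}{2}\right) + 2604\right) - 640 = \left(- \frac{29}{2} + 2604\right) - 640 = \frac{5179}{2} - 640 = \frac{3899}{2}$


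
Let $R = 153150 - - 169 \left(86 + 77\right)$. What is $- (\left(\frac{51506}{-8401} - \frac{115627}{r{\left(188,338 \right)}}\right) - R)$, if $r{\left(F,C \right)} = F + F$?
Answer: $\frac{571772095555}{3158776} \approx 1.8101 \cdot 10^{5}$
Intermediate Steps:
$r{\left(F,C \right)} = 2 F$
$R = 180697$ ($R = 153150 - \left(-169\right) 163 = 153150 - -27547 = 153150 + 27547 = 180697$)
$- (\left(\frac{51506}{-8401} - \frac{115627}{r{\left(188,338 \right)}}\right) - R) = - (\left(\frac{51506}{-8401} - \frac{115627}{2 \cdot 188}\right) - 180697) = - (\left(51506 \left(- \frac{1}{8401}\right) - \frac{115627}{376}\right) - 180697) = - (\left(- \frac{51506}{8401} - \frac{115627}{376}\right) - 180697) = - (- \frac{990748683}{3158776} - 180697) = \left(-1\right) \left(- \frac{571772095555}{3158776}\right) = \frac{571772095555}{3158776}$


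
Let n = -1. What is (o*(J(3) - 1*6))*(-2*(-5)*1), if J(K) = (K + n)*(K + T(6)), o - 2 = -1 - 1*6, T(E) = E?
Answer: -600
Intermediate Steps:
o = -5 (o = 2 + (-1 - 1*6) = 2 + (-1 - 6) = 2 - 7 = -5)
J(K) = (-1 + K)*(6 + K) (J(K) = (K - 1)*(K + 6) = (-1 + K)*(6 + K))
(o*(J(3) - 1*6))*(-2*(-5)*1) = (-5*((-6 + 3**2 + 5*3) - 1*6))*(-2*(-5)*1) = (-5*((-6 + 9 + 15) - 6))*(10*1) = -5*(18 - 6)*10 = -5*12*10 = -60*10 = -600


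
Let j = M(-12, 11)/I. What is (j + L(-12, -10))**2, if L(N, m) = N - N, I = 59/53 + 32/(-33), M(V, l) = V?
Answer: 440496144/63001 ≈ 6991.9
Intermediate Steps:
I = 251/1749 (I = 59*(1/53) + 32*(-1/33) = 59/53 - 32/33 = 251/1749 ≈ 0.14351)
L(N, m) = 0
j = -20988/251 (j = -12/251/1749 = -12*1749/251 = -20988/251 ≈ -83.618)
(j + L(-12, -10))**2 = (-20988/251 + 0)**2 = (-20988/251)**2 = 440496144/63001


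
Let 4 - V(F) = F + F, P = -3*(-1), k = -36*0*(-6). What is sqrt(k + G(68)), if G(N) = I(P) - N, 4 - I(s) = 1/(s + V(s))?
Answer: I*sqrt(65) ≈ 8.0623*I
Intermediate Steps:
k = 0 (k = 0*(-6) = 0)
P = 3
V(F) = 4 - 2*F (V(F) = 4 - (F + F) = 4 - 2*F)
I(s) = 4 - 1/(4 - s) (I(s) = 4 - 1/(s + (4 - 2*s)) = 4 - 1/(4 - s))
G(N) = 3 - N (G(N) = (15 - 4*3)/(4 - 1*3) - N = (15 - 12)/(4 - 3) - N = 3/1 - N = 1*3 - N = 3 - N)
sqrt(k + G(68)) = sqrt(0 + (3 - 1*68)) = sqrt(0 + (3 - 68)) = sqrt(0 - 65) = sqrt(-65) = I*sqrt(65)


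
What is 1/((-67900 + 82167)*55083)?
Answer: 1/785869161 ≈ 1.2725e-9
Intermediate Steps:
1/((-67900 + 82167)*55083) = (1/55083)/14267 = (1/14267)*(1/55083) = 1/785869161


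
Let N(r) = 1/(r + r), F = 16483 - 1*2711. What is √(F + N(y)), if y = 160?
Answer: √22035205/40 ≈ 117.35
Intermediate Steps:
F = 13772 (F = 16483 - 2711 = 13772)
N(r) = 1/(2*r)
√(F + N(y)) = √(13772 + (½)/160) = √(13772 + (½)*(1/160)) = √(13772 + 1/320) = √(4407041/320) = √22035205/40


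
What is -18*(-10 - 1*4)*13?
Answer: 3276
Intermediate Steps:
-18*(-10 - 1*4)*13 = -18*(-10 - 4)*13 = -18*(-14)*13 = 252*13 = 3276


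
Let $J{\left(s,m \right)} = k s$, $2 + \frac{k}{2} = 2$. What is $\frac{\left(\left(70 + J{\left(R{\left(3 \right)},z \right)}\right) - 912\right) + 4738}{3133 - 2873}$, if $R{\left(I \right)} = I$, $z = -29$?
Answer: $\frac{974}{65} \approx 14.985$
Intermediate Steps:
$k = 0$ ($k = -4 + 2 \cdot 2 = -4 + 4 = 0$)
$J{\left(s,m \right)} = 0$ ($J{\left(s,m \right)} = 0 s = 0$)
$\frac{\left(\left(70 + J{\left(R{\left(3 \right)},z \right)}\right) - 912\right) + 4738}{3133 - 2873} = \frac{\left(\left(70 + 0\right) - 912\right) + 4738}{3133 - 2873} = \frac{\left(70 - 912\right) + 4738}{260} = \left(-842 + 4738\right) \frac{1}{260} = 3896 \cdot \frac{1}{260} = \frac{974}{65}$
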